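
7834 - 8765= - 931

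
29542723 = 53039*557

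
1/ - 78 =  - 1 + 77/78 = - 0.01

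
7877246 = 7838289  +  38957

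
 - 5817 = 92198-98015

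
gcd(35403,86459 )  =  1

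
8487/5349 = 2829/1783  =  1.59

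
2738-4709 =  - 1971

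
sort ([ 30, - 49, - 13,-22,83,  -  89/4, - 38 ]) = [ - 49, - 38,-89/4 , - 22, - 13,30,83]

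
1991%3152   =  1991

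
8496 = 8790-294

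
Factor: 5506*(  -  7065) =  - 2^1*3^2*5^1*157^1*2753^1 = - 38899890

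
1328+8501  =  9829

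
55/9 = 55/9 = 6.11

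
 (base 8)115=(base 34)29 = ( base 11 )70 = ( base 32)2d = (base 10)77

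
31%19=12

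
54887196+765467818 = 820355014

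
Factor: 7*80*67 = 2^4*5^1*7^1 * 67^1 = 37520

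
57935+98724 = 156659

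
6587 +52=6639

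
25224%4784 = 1304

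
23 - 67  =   - 44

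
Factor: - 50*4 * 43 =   -  8600 = - 2^3*5^2*43^1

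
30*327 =9810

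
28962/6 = 4827 = 4827.00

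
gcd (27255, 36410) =5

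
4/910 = 2/455 = 0.00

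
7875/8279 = 7875/8279= 0.95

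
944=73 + 871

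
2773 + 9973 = 12746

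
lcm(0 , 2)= 0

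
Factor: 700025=5^2*28001^1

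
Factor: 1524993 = 3^1 * 508331^1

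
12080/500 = 604/25 = 24.16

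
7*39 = 273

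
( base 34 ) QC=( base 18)2DE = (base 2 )1110000000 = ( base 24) 1D8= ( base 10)896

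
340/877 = 340/877=0.39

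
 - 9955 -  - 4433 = -5522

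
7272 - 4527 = 2745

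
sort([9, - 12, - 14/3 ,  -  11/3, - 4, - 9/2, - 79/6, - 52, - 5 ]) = [ - 52, - 79/6, - 12 , - 5, - 14/3,-9/2, - 4, - 11/3, 9] 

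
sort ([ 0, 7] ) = [ 0,  7 ] 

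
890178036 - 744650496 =145527540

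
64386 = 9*7154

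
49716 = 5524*9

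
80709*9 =726381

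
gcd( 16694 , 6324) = 34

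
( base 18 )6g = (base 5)444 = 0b1111100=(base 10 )124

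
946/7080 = 473/3540 = 0.13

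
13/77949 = 13/77949= 0.00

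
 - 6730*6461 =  - 43482530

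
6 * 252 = 1512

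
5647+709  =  6356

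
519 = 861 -342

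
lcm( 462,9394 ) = 28182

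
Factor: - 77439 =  - 3^1*83^1 * 311^1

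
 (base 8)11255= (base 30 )59B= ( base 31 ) 4U7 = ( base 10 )4781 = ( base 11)3657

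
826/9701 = 826/9701 = 0.09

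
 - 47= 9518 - 9565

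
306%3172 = 306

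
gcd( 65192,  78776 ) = 8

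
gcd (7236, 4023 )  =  27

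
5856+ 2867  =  8723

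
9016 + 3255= 12271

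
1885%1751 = 134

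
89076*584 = 52020384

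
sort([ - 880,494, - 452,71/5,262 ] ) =[ - 880, - 452,71/5 , 262 , 494 ]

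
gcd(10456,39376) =8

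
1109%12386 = 1109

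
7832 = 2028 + 5804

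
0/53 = 0 = 0.00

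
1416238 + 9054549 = 10470787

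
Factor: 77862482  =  2^1*17^1*97^1 * 23609^1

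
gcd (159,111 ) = 3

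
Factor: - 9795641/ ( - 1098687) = 3^(-1)*23^(- 1) *15923^( - 1)*9795641^1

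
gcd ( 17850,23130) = 30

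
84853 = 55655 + 29198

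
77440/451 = 171+29/41 = 171.71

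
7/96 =7/96 = 0.07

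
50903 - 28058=22845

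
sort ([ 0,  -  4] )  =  [ - 4, 0] 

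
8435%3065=2305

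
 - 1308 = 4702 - 6010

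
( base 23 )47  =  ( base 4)1203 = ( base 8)143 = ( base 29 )3c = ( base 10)99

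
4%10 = 4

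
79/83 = 79/83 = 0.95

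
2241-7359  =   - 5118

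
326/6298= 163/3149 = 0.05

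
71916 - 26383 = 45533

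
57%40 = 17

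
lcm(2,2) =2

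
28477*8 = 227816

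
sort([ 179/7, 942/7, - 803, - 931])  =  [- 931, - 803 , 179/7, 942/7]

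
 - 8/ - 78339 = 8/78339= 0.00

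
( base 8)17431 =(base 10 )7961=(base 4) 1330121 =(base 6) 100505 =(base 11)5A88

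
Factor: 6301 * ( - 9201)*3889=- 3^1* 3067^1*3889^1*6301^1  =  - 225466723389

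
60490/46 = 1315 =1315.00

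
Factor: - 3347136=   -  2^6*3^3*13^1 * 149^1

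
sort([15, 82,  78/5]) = [15,  78/5, 82] 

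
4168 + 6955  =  11123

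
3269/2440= 1+829/2440   =  1.34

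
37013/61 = 606+47/61 =606.77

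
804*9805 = 7883220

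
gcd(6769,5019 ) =7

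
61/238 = 61/238 = 0.26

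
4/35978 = 2/17989 = 0.00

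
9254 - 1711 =7543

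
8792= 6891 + 1901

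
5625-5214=411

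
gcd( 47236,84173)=1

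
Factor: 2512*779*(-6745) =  - 2^4 * 5^1*19^2 * 41^1*71^1*157^1=-13198939760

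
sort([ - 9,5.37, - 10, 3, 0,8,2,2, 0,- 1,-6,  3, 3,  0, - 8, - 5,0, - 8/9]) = [ - 10, - 9, - 8,-6, - 5, - 1, - 8/9,  0,0, 0,0, 2,2, 3, 3, 3, 5.37, 8] 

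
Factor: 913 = 11^1*83^1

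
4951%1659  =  1633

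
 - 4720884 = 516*(  -  9149 )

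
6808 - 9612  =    -  2804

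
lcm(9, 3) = 9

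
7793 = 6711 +1082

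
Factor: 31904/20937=2^5*3^( - 1 )*7^( - 1 ) = 32/21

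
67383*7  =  471681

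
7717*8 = 61736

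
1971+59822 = 61793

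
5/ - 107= - 1+102/107 = -0.05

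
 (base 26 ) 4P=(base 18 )73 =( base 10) 129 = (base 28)4h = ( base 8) 201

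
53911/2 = 26955 + 1/2=26955.50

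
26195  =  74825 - 48630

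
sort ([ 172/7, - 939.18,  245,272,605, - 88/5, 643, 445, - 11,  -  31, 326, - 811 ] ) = [ - 939.18, - 811, - 31, - 88/5, - 11, 172/7, 245, 272,326, 445,605, 643]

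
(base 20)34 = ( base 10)64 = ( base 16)40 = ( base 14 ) 48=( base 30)24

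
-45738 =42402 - 88140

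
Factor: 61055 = 5^1*12211^1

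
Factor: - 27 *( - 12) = 2^2*3^4 =324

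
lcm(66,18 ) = 198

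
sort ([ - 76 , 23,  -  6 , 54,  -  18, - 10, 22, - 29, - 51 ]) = [ - 76, - 51, - 29, - 18, - 10, - 6,22, 23, 54]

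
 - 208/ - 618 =104/309 = 0.34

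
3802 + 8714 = 12516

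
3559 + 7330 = 10889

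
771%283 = 205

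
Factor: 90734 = 2^1 * 7^1*6481^1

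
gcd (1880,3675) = 5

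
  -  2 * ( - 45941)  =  91882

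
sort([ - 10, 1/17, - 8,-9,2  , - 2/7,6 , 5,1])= [ - 10, - 9, - 8, - 2/7,1/17, 1, 2, 5, 6]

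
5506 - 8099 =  - 2593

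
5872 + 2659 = 8531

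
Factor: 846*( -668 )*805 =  - 454928040=   -2^3 * 3^2*5^1*7^1*23^1*47^1  *167^1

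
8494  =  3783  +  4711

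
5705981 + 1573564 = 7279545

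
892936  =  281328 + 611608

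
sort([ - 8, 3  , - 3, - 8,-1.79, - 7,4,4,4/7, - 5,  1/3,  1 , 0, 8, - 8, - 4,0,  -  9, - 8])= [-9 ,-8 , - 8, - 8, - 8,-7,-5, - 4,- 3,-1.79, 0,0, 1/3 , 4/7, 1,3, 4 , 4 , 8] 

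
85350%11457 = 5151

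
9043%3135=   2773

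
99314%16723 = 15699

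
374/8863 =374/8863  =  0.04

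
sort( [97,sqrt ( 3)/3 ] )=[ sqrt(3)/3,97 ] 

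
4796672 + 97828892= 102625564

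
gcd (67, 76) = 1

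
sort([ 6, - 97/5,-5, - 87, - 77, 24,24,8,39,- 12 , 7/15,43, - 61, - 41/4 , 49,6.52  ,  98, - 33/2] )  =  [ - 87, - 77, - 61, - 97/5,-33/2, - 12, - 41/4, - 5,7/15, 6,6.52,8,24, 24, 39,43,49, 98]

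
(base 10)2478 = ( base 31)2ht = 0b100110101110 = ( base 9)3353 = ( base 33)293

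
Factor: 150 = 2^1  *  3^1*5^2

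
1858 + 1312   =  3170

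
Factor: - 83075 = -5^2  *3323^1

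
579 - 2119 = - 1540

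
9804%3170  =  294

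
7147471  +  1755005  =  8902476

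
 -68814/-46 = 1495 + 22/23 = 1495.96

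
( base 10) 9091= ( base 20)12eb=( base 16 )2383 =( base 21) kcj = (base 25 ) EDG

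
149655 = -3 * ( - 49885)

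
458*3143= 1439494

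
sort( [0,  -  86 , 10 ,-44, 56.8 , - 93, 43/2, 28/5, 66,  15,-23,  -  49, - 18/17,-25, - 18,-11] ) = [-93, - 86,  -  49 , - 44, - 25,-23,-18, - 11,-18/17,  0,28/5,10,15, 43/2,56.8, 66 ]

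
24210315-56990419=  - 32780104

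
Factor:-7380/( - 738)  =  2^1*5^1 =10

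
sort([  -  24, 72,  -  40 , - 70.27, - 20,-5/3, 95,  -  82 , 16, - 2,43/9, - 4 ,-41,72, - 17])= [  -  82,-70.27,-41,  -  40 , - 24, - 20, - 17,-4,  -  2,  -  5/3,43/9,16,  72,72,95 ] 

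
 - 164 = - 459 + 295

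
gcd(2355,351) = 3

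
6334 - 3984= 2350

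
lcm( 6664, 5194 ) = 353192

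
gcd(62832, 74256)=5712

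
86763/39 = 28921/13 = 2224.69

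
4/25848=1/6462 = 0.00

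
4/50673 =4/50673  =  0.00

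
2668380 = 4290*622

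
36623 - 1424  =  35199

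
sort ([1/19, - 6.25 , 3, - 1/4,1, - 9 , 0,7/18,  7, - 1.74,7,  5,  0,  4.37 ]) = [ - 9,  -  6.25,  -  1.74,- 1/4,0,  0, 1/19,  7/18,  1,  3, 4.37, 5, 7,7 ]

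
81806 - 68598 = 13208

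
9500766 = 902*10533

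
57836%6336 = 812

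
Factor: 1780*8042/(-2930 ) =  - 2^2*89^1  *293^ ( - 1)*4021^1 =-  1431476/293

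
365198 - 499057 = -133859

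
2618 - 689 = 1929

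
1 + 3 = 4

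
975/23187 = 325/7729 =0.04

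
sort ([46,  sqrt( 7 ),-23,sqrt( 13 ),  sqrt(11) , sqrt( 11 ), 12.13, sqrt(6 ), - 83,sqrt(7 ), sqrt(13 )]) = [ - 83,  -  23 , sqrt( 6 ), sqrt( 7), sqrt(7), sqrt(11 ), sqrt(11 ),  sqrt( 13 ), sqrt( 13), 12.13, 46]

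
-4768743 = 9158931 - 13927674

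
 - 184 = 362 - 546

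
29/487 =29/487= 0.06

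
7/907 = 7/907 = 0.01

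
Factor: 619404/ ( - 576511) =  - 852/793 =- 2^2*3^1*13^ ( -1)*61^( - 1)*71^1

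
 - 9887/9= - 9887/9  =  - 1098.56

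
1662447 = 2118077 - 455630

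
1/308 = 1/308 = 0.00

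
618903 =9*68767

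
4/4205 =4/4205= 0.00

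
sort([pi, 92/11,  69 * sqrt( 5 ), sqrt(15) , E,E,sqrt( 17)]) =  [E,E,pi, sqrt(15),sqrt( 17 ),92/11,69 * sqrt (5)] 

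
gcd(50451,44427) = 753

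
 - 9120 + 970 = -8150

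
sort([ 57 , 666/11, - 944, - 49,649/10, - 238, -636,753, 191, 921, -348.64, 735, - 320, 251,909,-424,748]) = [ - 944, -636, - 424, - 348.64, - 320, - 238, -49,57,666/11,649/10,191, 251,735 , 748 , 753, 909,921]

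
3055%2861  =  194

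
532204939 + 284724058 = 816928997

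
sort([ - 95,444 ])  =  [ - 95, 444 ] 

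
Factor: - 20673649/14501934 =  - 2^(-1 )* 3^ ( - 2 )*17^1*191^1*241^( - 1 )*3343^( - 1 )*6367^1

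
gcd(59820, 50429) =1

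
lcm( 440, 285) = 25080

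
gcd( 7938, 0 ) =7938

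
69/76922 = 69/76922  =  0.00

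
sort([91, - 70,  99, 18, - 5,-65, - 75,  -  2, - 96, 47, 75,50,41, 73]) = [ - 96,-75, - 70, - 65,- 5, - 2,18, 41, 47, 50 , 73,75,91,99 ]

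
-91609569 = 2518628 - 94128197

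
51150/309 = 165+55/103= 165.53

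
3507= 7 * 501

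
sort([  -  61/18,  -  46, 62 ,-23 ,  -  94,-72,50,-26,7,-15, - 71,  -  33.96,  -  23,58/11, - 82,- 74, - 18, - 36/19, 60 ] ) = [ - 94, - 82 ,  -  74, - 72,  -  71, - 46, - 33.96, - 26, - 23, - 23, - 18,- 15, - 61/18,  -  36/19, 58/11,7,50, 60,62]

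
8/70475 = 8/70475 = 0.00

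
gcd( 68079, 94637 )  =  1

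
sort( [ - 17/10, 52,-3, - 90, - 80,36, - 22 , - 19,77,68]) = [ - 90, - 80 ,-22, - 19, - 3, - 17/10, 36,52, 68, 77 ] 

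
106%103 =3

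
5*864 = 4320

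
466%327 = 139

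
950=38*25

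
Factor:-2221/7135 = - 5^( - 1)*1427^ (-1 )*2221^1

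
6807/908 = 7+ 451/908 = 7.50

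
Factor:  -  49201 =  - 49201^1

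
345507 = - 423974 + 769481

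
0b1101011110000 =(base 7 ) 26051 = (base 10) 6896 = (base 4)1223300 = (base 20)h4g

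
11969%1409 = 697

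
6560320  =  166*39520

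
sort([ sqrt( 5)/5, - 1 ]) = [-1, sqrt( 5)/5]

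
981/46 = 21 + 15/46 = 21.33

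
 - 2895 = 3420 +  - 6315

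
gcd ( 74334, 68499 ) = 3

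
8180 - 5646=2534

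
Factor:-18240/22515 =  - 64/79= -2^6*79^( -1)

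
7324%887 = 228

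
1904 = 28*68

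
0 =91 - 91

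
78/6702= 13/1117 = 0.01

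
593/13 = 45  +  8/13 = 45.62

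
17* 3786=64362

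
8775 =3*2925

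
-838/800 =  - 419/400=- 1.05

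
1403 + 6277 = 7680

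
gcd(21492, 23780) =4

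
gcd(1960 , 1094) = 2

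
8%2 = 0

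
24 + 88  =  112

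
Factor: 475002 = 2^1 * 3^2*11^1*2399^1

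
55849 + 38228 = 94077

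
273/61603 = 273/61603 = 0.00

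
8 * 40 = 320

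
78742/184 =39371/92 = 427.95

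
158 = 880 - 722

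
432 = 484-52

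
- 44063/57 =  - 774+55/57 = - 773.04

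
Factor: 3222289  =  7^2* 65761^1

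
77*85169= 6558013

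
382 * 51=19482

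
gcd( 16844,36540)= 4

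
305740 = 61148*5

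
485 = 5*97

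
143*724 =103532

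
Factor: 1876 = 2^2*7^1 * 67^1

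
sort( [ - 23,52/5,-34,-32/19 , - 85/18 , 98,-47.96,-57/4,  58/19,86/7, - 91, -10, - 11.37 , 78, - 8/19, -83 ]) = [ - 91,  -  83,-47.96,-34,  -  23, - 57/4,-11.37, - 10 , - 85/18 ,-32/19,-8/19 , 58/19, 52/5 , 86/7,78, 98 ]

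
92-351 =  - 259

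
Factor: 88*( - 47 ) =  - 2^3 *11^1 * 47^1 =- 4136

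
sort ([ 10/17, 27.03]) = [10/17, 27.03 ] 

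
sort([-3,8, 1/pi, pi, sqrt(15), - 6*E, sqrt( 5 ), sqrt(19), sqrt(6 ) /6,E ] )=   [ - 6*E ,-3, 1/pi, sqrt(6 )/6,sqrt(5 ),  E,pi,sqrt(15),sqrt( 19 ), 8 ] 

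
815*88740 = 72323100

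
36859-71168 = -34309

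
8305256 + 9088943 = 17394199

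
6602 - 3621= 2981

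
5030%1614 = 188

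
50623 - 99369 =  -48746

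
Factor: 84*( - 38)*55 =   -  175560 = - 2^3 *3^1* 5^1*7^1*11^1*19^1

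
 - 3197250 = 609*( - 5250 )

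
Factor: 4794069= 3^1*7^1 * 167^1*1367^1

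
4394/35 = 125+ 19/35 =125.54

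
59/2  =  59/2 = 29.50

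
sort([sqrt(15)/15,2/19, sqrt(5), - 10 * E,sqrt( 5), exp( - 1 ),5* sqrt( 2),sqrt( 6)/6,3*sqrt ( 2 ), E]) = [ - 10*E,2/19,sqrt( 15) /15,exp( - 1 ), sqrt(6 ) /6,sqrt ( 5),sqrt( 5), E,3*  sqrt(2),5*sqrt( 2)]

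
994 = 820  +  174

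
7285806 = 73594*99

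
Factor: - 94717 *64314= - 6091629138  =  -  2^1 * 3^4*7^2*397^1*1933^1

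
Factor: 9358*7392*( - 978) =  - 67652500608 = -2^7*3^2*7^1*11^1*163^1*4679^1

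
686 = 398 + 288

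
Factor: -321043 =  - 19^1*61^1 *277^1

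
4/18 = 2/9 =0.22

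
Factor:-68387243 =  - 17^1 * 43^1*93553^1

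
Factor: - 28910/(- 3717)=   2^1*3^( - 2)*5^1*7^1 = 70/9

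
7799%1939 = 43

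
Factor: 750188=2^2*187547^1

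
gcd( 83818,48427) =1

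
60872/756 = 80 + 14/27 = 80.52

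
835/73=835/73 = 11.44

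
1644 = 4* 411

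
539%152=83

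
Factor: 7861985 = 5^1*61^1*149^1*173^1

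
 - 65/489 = -65/489  =  - 0.13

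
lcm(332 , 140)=11620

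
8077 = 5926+2151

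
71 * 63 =4473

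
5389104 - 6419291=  - 1030187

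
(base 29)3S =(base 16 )73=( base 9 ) 137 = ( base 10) 115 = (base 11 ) A5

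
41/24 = 1 + 17/24 = 1.71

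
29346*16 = 469536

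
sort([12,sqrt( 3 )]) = [ sqrt (3), 12]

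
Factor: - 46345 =-5^1*13^1 * 23^1*31^1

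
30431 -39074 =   -  8643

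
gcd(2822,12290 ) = 2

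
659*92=60628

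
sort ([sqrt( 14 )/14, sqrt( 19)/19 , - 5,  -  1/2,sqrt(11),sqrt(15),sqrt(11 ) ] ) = [ - 5,-1/2,sqrt(19)/19, sqrt( 14 ) /14 , sqrt( 11) , sqrt ( 11),sqrt(15 )]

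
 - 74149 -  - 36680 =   -  37469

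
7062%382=186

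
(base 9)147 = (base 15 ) 84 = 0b1111100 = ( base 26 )4k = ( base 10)124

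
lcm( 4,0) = 0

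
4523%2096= 331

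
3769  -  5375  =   - 1606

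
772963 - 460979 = 311984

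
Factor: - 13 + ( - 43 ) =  - 2^3*7^1=- 56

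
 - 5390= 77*( - 70)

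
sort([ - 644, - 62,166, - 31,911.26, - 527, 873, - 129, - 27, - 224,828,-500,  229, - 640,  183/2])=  [ - 644, - 640, - 527,-500, - 224, - 129, - 62, - 31, - 27,183/2, 166, 229, 828, 873,911.26]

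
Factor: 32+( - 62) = -2^1*3^1*5^1=- 30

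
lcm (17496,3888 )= 34992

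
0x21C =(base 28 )j8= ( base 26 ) KK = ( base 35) ff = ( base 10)540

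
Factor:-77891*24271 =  - 1890492461 = -11^1*13^1*73^1*97^1*1867^1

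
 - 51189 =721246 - 772435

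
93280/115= 18656/23 = 811.13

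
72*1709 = 123048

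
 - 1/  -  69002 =1/69002=0.00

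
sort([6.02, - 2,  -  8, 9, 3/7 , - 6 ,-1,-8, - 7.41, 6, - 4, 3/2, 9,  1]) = [ - 8, - 8 , - 7.41 , - 6, - 4,  -  2 ,-1,  3/7, 1 , 3/2, 6 , 6.02,9,9]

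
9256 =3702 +5554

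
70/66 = 1+2/33 =1.06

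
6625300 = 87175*76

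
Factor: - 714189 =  - 3^1*7^1*71^1*479^1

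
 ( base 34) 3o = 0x7E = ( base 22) 5g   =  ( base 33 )3r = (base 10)126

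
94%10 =4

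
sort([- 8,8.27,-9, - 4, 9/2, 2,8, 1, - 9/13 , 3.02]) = [ - 9,-8, - 4, - 9/13,1, 2,3.02,9/2, 8,8.27] 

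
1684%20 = 4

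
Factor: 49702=2^1*24851^1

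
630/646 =315/323  =  0.98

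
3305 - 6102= -2797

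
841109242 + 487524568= 1328633810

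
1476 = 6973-5497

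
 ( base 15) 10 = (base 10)15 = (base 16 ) f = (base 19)F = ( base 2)1111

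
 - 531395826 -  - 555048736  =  23652910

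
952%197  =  164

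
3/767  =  3/767 = 0.00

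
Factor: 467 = 467^1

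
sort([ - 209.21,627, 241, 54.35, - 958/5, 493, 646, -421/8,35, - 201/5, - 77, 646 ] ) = [ - 209.21, - 958/5, - 77, - 421/8,  -  201/5, 35, 54.35,241, 493, 627, 646,  646 ] 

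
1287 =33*39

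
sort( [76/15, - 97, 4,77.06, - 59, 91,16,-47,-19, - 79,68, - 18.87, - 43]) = [-97,-79,-59,-47,  -  43,-19,-18.87, 4, 76/15, 16,68, 77.06, 91] 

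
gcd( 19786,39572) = 19786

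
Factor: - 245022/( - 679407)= 81674/226469 = 2^1*53^ ( - 1) *97^1*421^1*4273^( - 1 )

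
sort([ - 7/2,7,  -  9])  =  [-9, - 7/2, 7 ]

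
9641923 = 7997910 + 1644013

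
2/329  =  2/329 =0.01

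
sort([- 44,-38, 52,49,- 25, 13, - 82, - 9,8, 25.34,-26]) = [  -  82,-44, - 38 ,-26, - 25,  -  9, 8,13 , 25.34, 49, 52 ]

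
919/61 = 15  +  4/61=15.07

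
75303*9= 677727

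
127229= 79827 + 47402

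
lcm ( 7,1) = 7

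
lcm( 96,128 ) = 384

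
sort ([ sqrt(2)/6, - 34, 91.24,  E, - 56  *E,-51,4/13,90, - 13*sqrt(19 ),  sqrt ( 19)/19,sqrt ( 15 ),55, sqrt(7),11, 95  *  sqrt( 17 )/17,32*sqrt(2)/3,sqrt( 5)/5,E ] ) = [ - 56 *E, - 13*sqrt( 19), - 51,-34,sqrt(19)/19, sqrt( 2)/6,4/13,sqrt(5 )/5,sqrt(7 ),E, E , sqrt ( 15),11,32*sqrt (2 )/3,95*sqrt( 17)/17,55, 90,91.24] 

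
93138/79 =1178 + 76/79 = 1178.96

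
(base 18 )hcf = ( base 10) 5739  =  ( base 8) 13153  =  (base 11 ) 4348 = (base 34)4WR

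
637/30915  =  637/30915 =0.02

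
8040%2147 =1599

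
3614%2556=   1058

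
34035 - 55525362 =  - 55491327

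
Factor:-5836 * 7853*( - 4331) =198490197748 = 2^2*61^1 * 71^1 * 1459^1 *7853^1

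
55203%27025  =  1153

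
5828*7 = 40796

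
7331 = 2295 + 5036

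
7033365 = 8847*795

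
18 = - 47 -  - 65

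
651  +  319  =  970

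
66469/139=478 +27/139 =478.19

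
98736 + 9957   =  108693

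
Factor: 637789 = 17^1 * 37517^1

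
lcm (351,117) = 351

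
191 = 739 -548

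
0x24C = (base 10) 588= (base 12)410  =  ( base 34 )ha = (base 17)20a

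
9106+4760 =13866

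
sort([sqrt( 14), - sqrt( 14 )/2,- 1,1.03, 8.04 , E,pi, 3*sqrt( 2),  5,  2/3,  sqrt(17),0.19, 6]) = [ - sqrt( 14)/2,-1, 0.19,2/3,  1.03,  E , pi, sqrt( 14),sqrt( 17),3*sqrt( 2),  5,6,8.04]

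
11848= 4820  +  7028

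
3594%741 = 630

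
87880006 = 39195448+48684558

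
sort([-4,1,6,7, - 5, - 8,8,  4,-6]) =[-8, - 6 ,-5 , - 4,1,4,6,7,8]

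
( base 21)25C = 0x3E7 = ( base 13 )5BB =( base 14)515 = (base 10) 999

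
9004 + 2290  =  11294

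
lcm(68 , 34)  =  68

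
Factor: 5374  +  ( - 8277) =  - 2903^1 = - 2903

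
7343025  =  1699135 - -5643890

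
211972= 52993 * 4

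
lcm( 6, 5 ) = 30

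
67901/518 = 131 + 43/518 = 131.08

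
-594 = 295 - 889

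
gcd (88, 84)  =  4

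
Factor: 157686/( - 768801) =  - 52562/256267= -  2^1 * 11^ ( - 1)*41^1*641^1 * 23297^( - 1 )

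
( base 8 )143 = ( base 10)99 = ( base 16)63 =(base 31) 36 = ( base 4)1203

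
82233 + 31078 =113311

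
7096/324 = 1774/81 = 21.90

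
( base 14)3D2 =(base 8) 1404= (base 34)mo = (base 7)2152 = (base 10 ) 772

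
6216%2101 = 2014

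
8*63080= 504640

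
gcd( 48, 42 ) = 6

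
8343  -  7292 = 1051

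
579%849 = 579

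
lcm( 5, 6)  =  30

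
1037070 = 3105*334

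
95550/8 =11943+ 3/4 = 11943.75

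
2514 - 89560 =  - 87046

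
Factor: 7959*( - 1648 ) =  - 13116432 = - 2^4*3^1*7^1*103^1*379^1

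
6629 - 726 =5903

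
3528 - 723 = 2805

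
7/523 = 7/523  =  0.01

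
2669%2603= 66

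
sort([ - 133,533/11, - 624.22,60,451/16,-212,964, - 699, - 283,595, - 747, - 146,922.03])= [ - 747, - 699, -624.22, - 283, - 212, - 146, - 133, 451/16,533/11,60,595,  922.03, 964 ] 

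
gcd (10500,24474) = 6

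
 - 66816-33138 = -99954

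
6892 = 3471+3421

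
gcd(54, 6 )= 6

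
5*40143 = 200715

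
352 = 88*4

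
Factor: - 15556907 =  -3019^1*5153^1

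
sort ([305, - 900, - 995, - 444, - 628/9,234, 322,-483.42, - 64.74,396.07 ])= [-995, - 900 , - 483.42 ,  -  444, - 628/9, - 64.74,234, 305, 322, 396.07] 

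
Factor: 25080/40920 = 19/31 = 19^1  *31^( - 1)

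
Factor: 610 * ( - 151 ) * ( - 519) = 2^1  *  3^1*5^1*61^1*151^1 * 173^1  =  47805090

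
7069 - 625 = 6444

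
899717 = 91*9887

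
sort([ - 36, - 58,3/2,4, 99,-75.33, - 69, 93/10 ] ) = [ - 75.33,-69,-58,-36, 3/2,4 , 93/10, 99 ] 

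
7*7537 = 52759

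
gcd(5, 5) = 5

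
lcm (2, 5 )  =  10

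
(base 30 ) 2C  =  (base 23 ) 33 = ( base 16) 48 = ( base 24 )30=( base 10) 72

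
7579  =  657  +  6922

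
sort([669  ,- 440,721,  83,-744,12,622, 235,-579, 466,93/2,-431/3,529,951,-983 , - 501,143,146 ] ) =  [ - 983, - 744, -579,-501,  -  440, - 431/3, 12, 93/2, 83,143, 146,235, 466, 529,622,669,721,951 ]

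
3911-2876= 1035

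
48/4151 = 48/4151=0.01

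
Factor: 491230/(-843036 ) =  - 245615/421518 = - 2^( - 1) * 3^ ( - 1 )*5^1* 163^( - 1)*431^ (-1)*49123^1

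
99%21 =15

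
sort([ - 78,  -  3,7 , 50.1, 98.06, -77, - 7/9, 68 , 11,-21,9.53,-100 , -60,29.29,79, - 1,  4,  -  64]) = [ - 100,-78,  -  77, - 64,  -  60, -21, - 3,-1,  -  7/9,4 , 7,  9.53,11,29.29,50.1, 68,79,98.06 ]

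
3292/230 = 14 + 36/115 = 14.31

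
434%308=126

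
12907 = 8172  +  4735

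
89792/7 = 12827+3/7 = 12827.43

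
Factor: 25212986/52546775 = 2^1*5^( - 2 )*971^1*12983^1*2101871^( - 1 )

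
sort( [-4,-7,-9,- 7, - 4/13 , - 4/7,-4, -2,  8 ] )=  [-9,-7, - 7,-4, - 4,-2,-4/7, - 4/13,8 ] 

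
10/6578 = 5/3289 = 0.00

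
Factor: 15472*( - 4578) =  - 70830816 =- 2^5*3^1 * 7^1*109^1*967^1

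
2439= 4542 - 2103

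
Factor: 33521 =33521^1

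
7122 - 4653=2469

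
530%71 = 33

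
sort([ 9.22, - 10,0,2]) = [ -10, 0 , 2, 9.22]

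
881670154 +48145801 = 929815955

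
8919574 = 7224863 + 1694711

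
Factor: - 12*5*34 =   -  2040=- 2^3*3^1*5^1*17^1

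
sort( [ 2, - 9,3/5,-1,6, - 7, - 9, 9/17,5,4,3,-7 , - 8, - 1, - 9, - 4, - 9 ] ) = [ - 9, - 9, - 9, - 9,- 8,  -  7,-7,-4, - 1,- 1,9/17,3/5,2,3,4, 5,6] 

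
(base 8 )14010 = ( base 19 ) H0F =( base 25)9l2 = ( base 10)6152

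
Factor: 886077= 3^2*  98453^1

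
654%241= 172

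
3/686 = 3/686=0.00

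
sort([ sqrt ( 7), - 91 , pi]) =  [ -91, sqrt( 7 ), pi ]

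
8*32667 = 261336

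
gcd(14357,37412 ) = 1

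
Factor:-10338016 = -2^5*13^1*24851^1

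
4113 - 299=3814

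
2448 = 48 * 51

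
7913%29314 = 7913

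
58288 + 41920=100208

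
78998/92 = 858 + 31/46 = 858.67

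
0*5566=0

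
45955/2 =22977 + 1/2 = 22977.50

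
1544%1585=1544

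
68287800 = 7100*9618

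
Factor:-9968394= -2^1*3^1*67^1*137^1*181^1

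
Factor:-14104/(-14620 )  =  2^1*5^(  -  1 )*17^( - 1)*41^1= 82/85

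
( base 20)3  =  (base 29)3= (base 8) 3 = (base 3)10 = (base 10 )3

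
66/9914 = 33/4957 = 0.01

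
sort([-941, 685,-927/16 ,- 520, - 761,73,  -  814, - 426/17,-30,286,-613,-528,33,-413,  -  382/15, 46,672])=[ - 941,-814, -761,-613 ,- 528,  -  520, - 413, - 927/16, - 30, - 382/15,-426/17,33,46, 73, 286,672,685] 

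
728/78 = 9 + 1/3 = 9.33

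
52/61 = 52/61 = 0.85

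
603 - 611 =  - 8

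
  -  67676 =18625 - 86301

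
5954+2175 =8129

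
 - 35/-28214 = 35/28214 = 0.00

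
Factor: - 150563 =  - 7^1 *137^1*157^1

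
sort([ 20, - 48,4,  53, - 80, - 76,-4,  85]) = [ -80, - 76, - 48, - 4,4,20,53, 85]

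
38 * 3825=145350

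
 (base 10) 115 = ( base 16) 73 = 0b1110011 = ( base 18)67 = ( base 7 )223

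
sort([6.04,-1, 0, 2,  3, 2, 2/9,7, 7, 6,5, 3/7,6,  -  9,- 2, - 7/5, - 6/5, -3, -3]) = [ - 9,-3,-3,-2,-7/5, - 6/5, - 1,  0,2/9, 3/7,2, 2,3 , 5,6, 6 , 6.04, 7,7 ]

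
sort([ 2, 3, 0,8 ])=[ 0, 2,  3,8 ]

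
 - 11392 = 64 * (  -  178)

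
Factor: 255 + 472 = 727 = 727^1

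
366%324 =42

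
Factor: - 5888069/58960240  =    -  159137/1593520 = - 2^ ( - 4 )*5^( - 1) * 11^1*17^1*23^1*37^1 * 19919^(-1)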